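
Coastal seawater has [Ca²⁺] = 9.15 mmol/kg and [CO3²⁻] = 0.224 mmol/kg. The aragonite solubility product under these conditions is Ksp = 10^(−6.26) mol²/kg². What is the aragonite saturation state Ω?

Ksp = 10^(−6.26) = 5.495×10^-7
Ω = [Ca²⁺][CO3²⁻]/Ksp = (9.15×10^-3)(0.224×10^-3) / 5.495×10^-7 = 3.73

Ω = 3.73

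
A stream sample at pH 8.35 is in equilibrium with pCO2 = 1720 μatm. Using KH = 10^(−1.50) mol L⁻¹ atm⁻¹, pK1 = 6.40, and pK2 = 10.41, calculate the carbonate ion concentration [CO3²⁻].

[CO2*] = KH · pCO2 = 10^(−1.50) × 1720×10^-6 = 5.439×10^-5 mol/L
α₀ = 1/(1 + K1/[H⁺] + K1K2/[H⁺]²) = 1/(1 + 10^+1.95 + 10^-0.11) = 0.01100
DIC = [CO2*]/α₀ = 5.439×10^-5 / 0.01100 = 4.944 mmol/L
[CO3²⁻] = α₂·DIC; α₂ = 0.008539, so [CO3²⁻] = 0.008539 × 4.944 = 0.0422 mmol/L

[CO3²⁻] = 0.0422 mmol/L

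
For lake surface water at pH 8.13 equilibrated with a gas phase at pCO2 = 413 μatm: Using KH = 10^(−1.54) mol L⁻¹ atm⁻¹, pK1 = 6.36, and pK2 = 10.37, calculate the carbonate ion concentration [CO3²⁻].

[CO2*] = KH · pCO2 = 10^(−1.54) × 413×10^-6 = 1.191×10^-5 mol/L
α₀ = 1/(1 + K1/[H⁺] + K1K2/[H⁺]²) = 1/(1 + 10^+1.77 + 10^-0.47) = 0.01660
DIC = [CO2*]/α₀ = 1.191×10^-5 / 0.01660 = 0.7173 mmol/L
[CO3²⁻] = α₂·DIC; α₂ = 0.005626, so [CO3²⁻] = 0.005626 × 0.7173 = 0.00404 mmol/L = 4.04 μmol/L

[CO3²⁻] = 4.04 μmol/L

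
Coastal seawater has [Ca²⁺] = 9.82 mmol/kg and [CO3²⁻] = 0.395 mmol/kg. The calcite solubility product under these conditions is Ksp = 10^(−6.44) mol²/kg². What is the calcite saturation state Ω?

Ksp = 10^(−6.44) = 3.631×10^-7
Ω = [Ca²⁺][CO3²⁻]/Ksp = (9.82×10^-3)(0.395×10^-3) / 3.631×10^-7 = 10.7

Ω = 10.7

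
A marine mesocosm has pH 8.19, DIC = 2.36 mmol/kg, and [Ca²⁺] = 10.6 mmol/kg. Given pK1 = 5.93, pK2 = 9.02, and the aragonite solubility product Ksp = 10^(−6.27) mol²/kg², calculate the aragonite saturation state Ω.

Ω = 5.97

α₂ = 1 / (1 + [H⁺]/K2 + [H⁺]²/(K1K2)) = 1 / (1 + 10^+0.83 + 10^-1.43)
   = 1 / (1 + 6.7608 + 0.037154) = 1/7.7980 = 0.1282
[CO3²⁻] = α₂ × DIC = 0.1282 × 2.36 = 0.3026 mmol/kg
Ksp = 10^(−6.27) = 5.370×10^-7
Ω = [Ca²⁺][CO3²⁻]/Ksp = (10.6×10^-3)(3.026×10^-4) / 5.370×10^-7 = 5.97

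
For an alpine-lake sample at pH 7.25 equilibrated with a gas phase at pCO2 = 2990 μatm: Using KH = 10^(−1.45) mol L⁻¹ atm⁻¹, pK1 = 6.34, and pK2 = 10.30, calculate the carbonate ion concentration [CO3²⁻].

[CO2*] = KH · pCO2 = 10^(−1.45) × 2990×10^-6 = 1.061×10^-4 mol/L
α₀ = 1/(1 + K1/[H⁺] + K1K2/[H⁺]²) = 1/(1 + 10^+0.91 + 10^-2.14) = 0.1095
DIC = [CO2*]/α₀ = 1.061×10^-4 / 0.1095 = 0.9692 mmol/L
[CO3²⁻] = α₂·DIC; α₂ = 0.0007930, so [CO3²⁻] = 0.0007930 × 0.9692 = 0.000769 mmol/L = 0.769 μmol/L

[CO3²⁻] = 0.769 μmol/L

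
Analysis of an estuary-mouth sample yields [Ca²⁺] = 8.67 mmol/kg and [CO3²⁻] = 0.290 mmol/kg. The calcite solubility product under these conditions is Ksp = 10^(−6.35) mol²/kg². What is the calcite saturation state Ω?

Ω = 5.63

Ksp = 10^(−6.35) = 4.467×10^-7
Ω = [Ca²⁺][CO3²⁻]/Ksp = (8.67×10^-3)(0.290×10^-3) / 4.467×10^-7 = 5.63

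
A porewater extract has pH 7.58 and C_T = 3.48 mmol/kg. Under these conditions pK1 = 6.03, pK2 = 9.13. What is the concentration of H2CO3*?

[CO2*] = 0.0928 mmol/kg

α₀ = 1 / (1 + K1/[H⁺] + K1K2/[H⁺]²) = 1 / (1 + 10^+1.55 + 10^-0.00)
   = 1 / (1 + 35.481 + 1.0000) = 1/37.481 = 0.02668
[CO2*] = α₀ × DIC = 0.02668 × 3.48 = 0.0928 mmol/kg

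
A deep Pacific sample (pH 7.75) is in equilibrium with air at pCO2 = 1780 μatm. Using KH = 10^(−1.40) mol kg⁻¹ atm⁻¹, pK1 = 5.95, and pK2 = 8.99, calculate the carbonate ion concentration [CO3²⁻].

[CO3²⁻] = 0.257 mmol/kg

[CO2*] = KH · pCO2 = 10^(−1.40) × 1780×10^-6 = 7.086×10^-5 mol/kg
α₀ = 1/(1 + K1/[H⁺] + K1K2/[H⁺]²) = 1/(1 + 10^+1.80 + 10^+0.56) = 0.01477
DIC = [CO2*]/α₀ = 7.086×10^-5 / 0.01477 = 4.799 mmol/kg
[CO3²⁻] = α₂·DIC; α₂ = 0.05361, so [CO3²⁻] = 0.05361 × 4.799 = 0.257 mmol/kg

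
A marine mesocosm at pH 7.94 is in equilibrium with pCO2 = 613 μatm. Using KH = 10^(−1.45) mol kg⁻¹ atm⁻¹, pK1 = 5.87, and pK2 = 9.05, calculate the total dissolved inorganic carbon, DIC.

[CO2*] = KH · pCO2 = 10^(−1.45) × 613×10^-6 = 2.175×10^-5 mol/kg
α₀ = 1/(1 + K1/[H⁺] + K1K2/[H⁺]²) = 1/(1 + 10^+2.07 + 10^+0.96) = 0.007836
DIC = [CO2*]/α₀ = 2.175×10^-5 / 0.007836 = 2.78 mmol/kg

DIC = 2.78 mmol/kg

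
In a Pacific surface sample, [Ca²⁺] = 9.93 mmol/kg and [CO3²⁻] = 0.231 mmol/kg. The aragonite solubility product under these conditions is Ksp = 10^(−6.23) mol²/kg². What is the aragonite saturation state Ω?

Ω = 3.90

Ksp = 10^(−6.23) = 5.888×10^-7
Ω = [Ca²⁺][CO3²⁻]/Ksp = (9.93×10^-3)(0.231×10^-3) / 5.888×10^-7 = 3.90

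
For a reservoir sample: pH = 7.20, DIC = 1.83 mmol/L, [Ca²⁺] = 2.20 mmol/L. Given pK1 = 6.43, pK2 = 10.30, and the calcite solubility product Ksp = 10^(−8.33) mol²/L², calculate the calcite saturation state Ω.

Ω = 0.584

α₂ = 1 / (1 + [H⁺]/K2 + [H⁺]²/(K1K2)) = 1 / (1 + 10^+3.10 + 10^+2.33)
   = 1 / (1 + 1258.9 + 213.80) = 1/1473.7 = 0.0006786
[CO3²⁻] = α₂ × DIC = 0.0006786 × 1.83 = 0.001242 mmol/L = 1.242 μmol/L
Ksp = 10^(−8.33) = 4.677×10^-9
Ω = [Ca²⁺][CO3²⁻]/Ksp = (2.20×10^-3)(1.242×10^-6) / 4.677×10^-9 = 0.584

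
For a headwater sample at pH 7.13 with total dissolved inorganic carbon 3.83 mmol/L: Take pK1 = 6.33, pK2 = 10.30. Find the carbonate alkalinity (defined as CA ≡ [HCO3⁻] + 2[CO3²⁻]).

CA = [HCO3⁻] + 2[CO3²⁻] = (α₁ + 2α₂)·DIC
At pH 7.13: [H⁺]/K1 = 10^-0.80 = 0.15849, K2/[H⁺] = 10^-3.17 = 0.00067608
α₁ = 1/(1 + 0.15849 + 0.00067608) = 1/1.1592 = 0.8627; α₂ = α₁·K2/[H⁺] = 0.0005832
α₁ + 2α₂ = 0.8639
CA = 0.8639 × 3.83 = 3.31 mmol/L

CA = 3.31 mmol/L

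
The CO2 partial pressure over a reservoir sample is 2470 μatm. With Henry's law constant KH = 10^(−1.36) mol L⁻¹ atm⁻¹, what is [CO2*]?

KH = 10^(−1.36) = 4.365×10^-2 mol L⁻¹ atm⁻¹
[CO2*] = KH · pCO2 = 4.365×10^-2 × 2470×10^-6 atm = 1.08×10^-4 mol/L

[CO2*] = 108 μmol/L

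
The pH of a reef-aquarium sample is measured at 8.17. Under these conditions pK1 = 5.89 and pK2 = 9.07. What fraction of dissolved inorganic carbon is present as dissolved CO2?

α₀ = 1 / (1 + K1/[H⁺] + K1K2/[H⁺]²) = 1 / (1 + 10^+2.28 + 10^+1.38)
   = 1 / (1 + 190.55 + 23.988) = 1/215.53 = 0.004640

α₀ = 0.00464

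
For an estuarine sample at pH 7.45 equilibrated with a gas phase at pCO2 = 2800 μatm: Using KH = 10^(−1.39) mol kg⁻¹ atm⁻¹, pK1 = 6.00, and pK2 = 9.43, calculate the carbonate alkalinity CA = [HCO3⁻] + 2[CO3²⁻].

CA = 3.28 mmol/kg

[CO2*] = KH · pCO2 = 10^(−1.39) × 2800×10^-6 = 1.141×10^-4 mol/kg
α₀ = 1/(1 + K1/[H⁺] + K1K2/[H⁺]²) = 1/(1 + 10^+1.45 + 10^-0.53) = 0.03392
DIC = [CO2*]/α₀ = 1.141×10^-4 / 0.03392 = 3.363 mmol/kg
CA = (α₁ + 2α₂)·DIC = (0.9561 + 2×0.01001) × 3.363 = 3.28 mmol/kg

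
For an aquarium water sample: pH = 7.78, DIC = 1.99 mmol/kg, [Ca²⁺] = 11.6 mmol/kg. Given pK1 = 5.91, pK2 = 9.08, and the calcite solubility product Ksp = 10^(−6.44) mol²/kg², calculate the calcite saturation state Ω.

Ω = 3.00

α₂ = 1 / (1 + [H⁺]/K2 + [H⁺]²/(K1K2)) = 1 / (1 + 10^+1.30 + 10^-0.57)
   = 1 / (1 + 19.953 + 0.26915) = 1/21.222 = 0.04712
[CO3²⁻] = α₂ × DIC = 0.04712 × 1.99 = 0.09377 mmol/kg
Ksp = 10^(−6.44) = 3.631×10^-7
Ω = [Ca²⁺][CO3²⁻]/Ksp = (11.6×10^-3)(9.377×10^-5) / 3.631×10^-7 = 3.00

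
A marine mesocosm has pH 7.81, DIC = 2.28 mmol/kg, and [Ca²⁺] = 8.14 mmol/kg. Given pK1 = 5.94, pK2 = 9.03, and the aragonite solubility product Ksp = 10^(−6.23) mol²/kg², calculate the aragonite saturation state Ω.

Ω = 1.77

α₂ = 1 / (1 + [H⁺]/K2 + [H⁺]²/(K1K2)) = 1 / (1 + 10^+1.22 + 10^-0.65)
   = 1 / (1 + 16.596 + 0.22387) = 1/17.820 = 0.05612
[CO3²⁻] = α₂ × DIC = 0.05612 × 2.28 = 0.1279 mmol/kg
Ksp = 10^(−6.23) = 5.888×10^-7
Ω = [Ca²⁺][CO3²⁻]/Ksp = (8.14×10^-3)(1.279×10^-4) / 5.888×10^-7 = 1.77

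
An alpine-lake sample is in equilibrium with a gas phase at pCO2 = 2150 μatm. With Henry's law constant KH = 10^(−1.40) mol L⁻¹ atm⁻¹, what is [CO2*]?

KH = 10^(−1.40) = 3.981×10^-2 mol L⁻¹ atm⁻¹
[CO2*] = KH · pCO2 = 3.981×10^-2 × 2150×10^-6 atm = 8.56×10^-5 mol/L

[CO2*] = 85.6 μmol/L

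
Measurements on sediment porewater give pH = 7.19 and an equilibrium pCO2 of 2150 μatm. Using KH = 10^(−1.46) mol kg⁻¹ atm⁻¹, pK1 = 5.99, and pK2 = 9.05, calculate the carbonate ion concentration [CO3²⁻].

[CO3²⁻] = 16.3 μmol/kg

[CO2*] = KH · pCO2 = 10^(−1.46) × 2150×10^-6 = 7.455×10^-5 mol/kg
α₀ = 1/(1 + K1/[H⁺] + K1K2/[H⁺]²) = 1/(1 + 10^+1.20 + 10^-0.66) = 0.05859
DIC = [CO2*]/α₀ = 7.455×10^-5 / 0.05859 = 1.272 mmol/kg
[CO3²⁻] = α₂·DIC; α₂ = 0.01282, so [CO3²⁻] = 0.01282 × 1.272 = 0.0163 mmol/kg = 16.3 μmol/kg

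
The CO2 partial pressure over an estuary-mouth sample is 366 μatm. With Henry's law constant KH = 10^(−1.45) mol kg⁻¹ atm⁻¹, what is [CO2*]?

KH = 10^(−1.45) = 3.548×10^-2 mol kg⁻¹ atm⁻¹
[CO2*] = KH · pCO2 = 3.548×10^-2 × 366×10^-6 atm = 1.30×10^-5 mol/kg

[CO2*] = 13.0 μmol/kg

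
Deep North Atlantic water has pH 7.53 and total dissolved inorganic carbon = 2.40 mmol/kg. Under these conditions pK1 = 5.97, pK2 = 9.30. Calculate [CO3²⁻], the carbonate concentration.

[CO3²⁻] = 0.0390 mmol/kg

α₂ = 1 / (1 + [H⁺]/K2 + [H⁺]²/(K1K2)) = 1 / (1 + 10^+1.77 + 10^+0.21)
   = 1 / (1 + 58.884 + 1.6218) = 1/61.506 = 0.01626
[CO3²⁻] = α₂ × DIC = 0.01626 × 2.40 = 0.0390 mmol/kg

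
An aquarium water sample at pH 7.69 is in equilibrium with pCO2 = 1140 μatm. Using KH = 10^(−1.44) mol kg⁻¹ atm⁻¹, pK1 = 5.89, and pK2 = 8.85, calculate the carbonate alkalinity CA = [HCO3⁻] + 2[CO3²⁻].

[CO2*] = KH · pCO2 = 10^(−1.44) × 1140×10^-6 = 4.139×10^-5 mol/kg
α₀ = 1/(1 + K1/[H⁺] + K1K2/[H⁺]²) = 1/(1 + 10^+1.80 + 10^+0.64) = 0.01461
DIC = [CO2*]/α₀ = 4.139×10^-5 / 0.01461 = 2.834 mmol/kg
CA = (α₁ + 2α₂)·DIC = (0.9216 + 2×0.06376) × 2.834 = 2.97 mmol/kg

CA = 2.97 mmol/kg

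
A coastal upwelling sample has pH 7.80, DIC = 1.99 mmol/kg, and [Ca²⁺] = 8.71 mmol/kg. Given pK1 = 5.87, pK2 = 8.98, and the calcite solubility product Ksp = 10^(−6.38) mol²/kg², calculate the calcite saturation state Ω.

Ω = 2.55

α₂ = 1 / (1 + [H⁺]/K2 + [H⁺]²/(K1K2)) = 1 / (1 + 10^+1.18 + 10^-0.75)
   = 1 / (1 + 15.136 + 0.17783) = 1/16.313 = 0.06130
[CO3²⁻] = α₂ × DIC = 0.06130 × 1.99 = 0.1220 mmol/kg
Ksp = 10^(−6.38) = 4.169×10^-7
Ω = [Ca²⁺][CO3²⁻]/Ksp = (8.71×10^-3)(1.220×10^-4) / 4.169×10^-7 = 2.55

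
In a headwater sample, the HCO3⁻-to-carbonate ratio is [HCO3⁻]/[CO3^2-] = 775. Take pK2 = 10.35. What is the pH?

pH = 7.46

From K2 = [H⁺][CO3^2-]/[HCO3⁻]:  pH = pK2 − log₁₀([HCO3⁻]/[CO3^2-])
log₁₀(775) = +2.889
pH = 10.35 − (+2.889) = 7.46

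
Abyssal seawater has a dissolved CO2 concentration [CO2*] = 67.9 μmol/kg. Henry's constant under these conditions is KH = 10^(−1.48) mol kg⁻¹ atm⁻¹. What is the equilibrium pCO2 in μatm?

pCO2 = 2050 μatm

KH = 10^(−1.48) = 3.311×10^-2 mol kg⁻¹ atm⁻¹
pCO2 = [CO2*]/KH = 67.9×10^-6 / 3.311×10^-2 = 2.05×10^-3 atm = 2050 μatm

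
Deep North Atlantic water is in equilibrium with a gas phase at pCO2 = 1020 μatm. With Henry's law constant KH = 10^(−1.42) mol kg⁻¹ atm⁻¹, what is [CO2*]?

[CO2*] = 38.8 μmol/kg

KH = 10^(−1.42) = 3.802×10^-2 mol kg⁻¹ atm⁻¹
[CO2*] = KH · pCO2 = 3.802×10^-2 × 1020×10^-6 atm = 3.88×10^-5 mol/kg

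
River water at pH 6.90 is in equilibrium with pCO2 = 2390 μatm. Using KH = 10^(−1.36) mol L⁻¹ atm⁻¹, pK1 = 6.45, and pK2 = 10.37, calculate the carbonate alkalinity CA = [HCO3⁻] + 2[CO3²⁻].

CA = 0.294 mmol/L

[CO2*] = KH · pCO2 = 10^(−1.36) × 2390×10^-6 = 1.043×10^-4 mol/L
α₀ = 1/(1 + K1/[H⁺] + K1K2/[H⁺]²) = 1/(1 + 10^+0.45 + 10^-3.02) = 0.2618
DIC = [CO2*]/α₀ = 1.043×10^-4 / 0.2618 = 0.3985 mmol/L
CA = (α₁ + 2α₂)·DIC = (0.7379 + 2×0.0002500) × 0.3985 = 0.294 mmol/L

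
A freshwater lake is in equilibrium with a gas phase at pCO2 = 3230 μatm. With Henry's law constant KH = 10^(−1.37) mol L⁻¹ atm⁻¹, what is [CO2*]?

KH = 10^(−1.37) = 4.266×10^-2 mol L⁻¹ atm⁻¹
[CO2*] = KH · pCO2 = 4.266×10^-2 × 3230×10^-6 atm = 1.38×10^-4 mol/L

[CO2*] = 138 μmol/L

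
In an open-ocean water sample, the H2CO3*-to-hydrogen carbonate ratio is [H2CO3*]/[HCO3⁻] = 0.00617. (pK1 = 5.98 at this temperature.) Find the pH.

pH = 8.19

From K1 = [H⁺][HCO3⁻]/[H2CO3*]:  pH = pK1 − log₁₀([H2CO3*]/[HCO3⁻])
log₁₀(0.00617) = -2.210
pH = 5.98 − (-2.210) = 8.19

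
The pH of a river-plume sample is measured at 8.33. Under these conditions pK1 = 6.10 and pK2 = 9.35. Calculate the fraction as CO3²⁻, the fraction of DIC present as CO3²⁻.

α₂ = 0.0867

α₂ = 1 / (1 + [H⁺]/K2 + [H⁺]²/(K1K2)) = 1 / (1 + 10^+1.02 + 10^-1.21)
   = 1 / (1 + 10.471 + 0.061660) = 1/11.533 = 0.08671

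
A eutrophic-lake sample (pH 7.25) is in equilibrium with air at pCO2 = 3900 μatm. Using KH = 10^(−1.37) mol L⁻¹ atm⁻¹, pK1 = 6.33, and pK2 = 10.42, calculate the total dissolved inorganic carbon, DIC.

DIC = 1.55 mmol/L

[CO2*] = KH · pCO2 = 10^(−1.37) × 3900×10^-6 = 1.664×10^-4 mol/L
α₀ = 1/(1 + K1/[H⁺] + K1K2/[H⁺]²) = 1/(1 + 10^+0.92 + 10^-2.25) = 0.1073
DIC = [CO2*]/α₀ = 1.664×10^-4 / 0.1073 = 1.55 mmol/L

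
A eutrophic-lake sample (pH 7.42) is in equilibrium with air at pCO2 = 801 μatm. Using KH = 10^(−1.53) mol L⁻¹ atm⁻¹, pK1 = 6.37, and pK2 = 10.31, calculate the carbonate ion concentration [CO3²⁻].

[CO2*] = KH · pCO2 = 10^(−1.53) × 801×10^-6 = 2.364×10^-5 mol/L
α₀ = 1/(1 + K1/[H⁺] + K1K2/[H⁺]²) = 1/(1 + 10^+1.05 + 10^-1.84) = 0.08174
DIC = [CO2*]/α₀ = 2.364×10^-5 / 0.08174 = 0.2892 mmol/L
[CO3²⁻] = α₂·DIC; α₂ = 0.001181, so [CO3²⁻] = 0.001181 × 0.2892 = 0.000342 mmol/L = 0.342 μmol/L

[CO3²⁻] = 0.342 μmol/L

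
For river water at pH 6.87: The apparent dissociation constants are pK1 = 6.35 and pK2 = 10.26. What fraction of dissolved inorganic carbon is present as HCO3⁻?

α₁ = 0.768

α₁ = 1 / (1 + [H⁺]/K1 + K2/[H⁺]) = 1 / (1 + 10^-0.52 + 10^-3.39)
   = 1 / (1 + 0.30200 + 0.00040738) = 1/1.3024 = 0.7678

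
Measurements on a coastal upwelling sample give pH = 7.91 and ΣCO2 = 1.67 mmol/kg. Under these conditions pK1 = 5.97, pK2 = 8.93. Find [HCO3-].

α₁ = 1 / (1 + [H⁺]/K1 + K2/[H⁺]) = 1 / (1 + 10^-1.94 + 10^-1.02)
   = 1 / (1 + 0.011482 + 0.095499) = 1/1.1070 = 0.9034
[HCO3⁻] = α₁ × DIC = 0.9034 × 1.67 = 1.51 mmol/kg

[HCO3⁻] = 1.51 mmol/kg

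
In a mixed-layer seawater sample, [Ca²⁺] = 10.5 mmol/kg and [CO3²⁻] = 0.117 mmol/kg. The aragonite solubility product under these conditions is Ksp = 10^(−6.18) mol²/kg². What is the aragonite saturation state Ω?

Ω = 1.86

Ksp = 10^(−6.18) = 6.607×10^-7
Ω = [Ca²⁺][CO3²⁻]/Ksp = (10.5×10^-3)(0.117×10^-3) / 6.607×10^-7 = 1.86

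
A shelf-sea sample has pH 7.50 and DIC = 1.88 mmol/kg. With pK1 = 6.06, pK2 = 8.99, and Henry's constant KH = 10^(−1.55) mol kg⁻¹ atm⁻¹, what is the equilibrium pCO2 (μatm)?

pCO2 = 2270 μatm

α₀ = 1 / (1 + K1/[H⁺] + K1K2/[H⁺]²) = 1 / (1 + 10^+1.44 + 10^-0.05)
   = 1 / (1 + 27.542 + 0.89125) = 1/29.434 = 0.03397
[CO2*] = α₀ × DIC = 0.03397 × 1.88 = 0.06387 mmol/kg
pCO2 = [CO2*]/KH = 6.387×10^-5 / 2.818×10^-2 = 2270 μatm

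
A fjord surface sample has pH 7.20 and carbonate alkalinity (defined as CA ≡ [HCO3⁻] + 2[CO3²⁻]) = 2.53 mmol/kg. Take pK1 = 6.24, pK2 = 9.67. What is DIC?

DIC = 2.80 mmol/kg

CA = [HCO3⁻] + 2[CO3²⁻] = (α₁ + 2α₂)·DIC
At pH 7.20: [H⁺]/K1 = 10^-0.96 = 0.10965, K2/[H⁺] = 10^-2.47 = 0.0033884
α₁ = 1/(1 + 0.10965 + 0.0033884) = 1/1.1130 = 0.8984; α₂ = α₁·K2/[H⁺] = 0.003044
α₁ + 2α₂ = 0.9045
DIC = CA / (α₁ + 2α₂) = 2.53 / 0.9045 = 2.80 mmol/kg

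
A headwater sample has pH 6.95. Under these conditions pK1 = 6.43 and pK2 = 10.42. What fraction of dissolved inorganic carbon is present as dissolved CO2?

α₀ = 1 / (1 + K1/[H⁺] + K1K2/[H⁺]²) = 1 / (1 + 10^+0.52 + 10^-2.95)
   = 1 / (1 + 3.3113 + 0.0011220) = 1/4.3124 = 0.2319

α₀ = 0.232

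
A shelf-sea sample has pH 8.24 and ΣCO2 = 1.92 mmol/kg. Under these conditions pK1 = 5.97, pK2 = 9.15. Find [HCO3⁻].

[HCO3⁻] = 1.70 mmol/kg

α₁ = 1 / (1 + [H⁺]/K1 + K2/[H⁺]) = 1 / (1 + 10^-2.27 + 10^-0.91)
   = 1 / (1 + 0.0053703 + 0.12303) = 1/1.1284 = 0.8862
[HCO3⁻] = α₁ × DIC = 0.8862 × 1.92 = 1.70 mmol/kg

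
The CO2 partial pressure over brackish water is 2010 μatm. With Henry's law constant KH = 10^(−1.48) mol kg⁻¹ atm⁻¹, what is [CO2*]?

[CO2*] = 66.6 μmol/kg

KH = 10^(−1.48) = 3.311×10^-2 mol kg⁻¹ atm⁻¹
[CO2*] = KH · pCO2 = 3.311×10^-2 × 2010×10^-6 atm = 6.66×10^-5 mol/kg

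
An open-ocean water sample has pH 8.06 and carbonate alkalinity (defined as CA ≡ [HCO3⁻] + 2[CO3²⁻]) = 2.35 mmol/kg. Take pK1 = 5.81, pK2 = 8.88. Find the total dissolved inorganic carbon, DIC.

CA = [HCO3⁻] + 2[CO3²⁻] = (α₁ + 2α₂)·DIC
At pH 8.06: [H⁺]/K1 = 10^-2.25 = 0.0056234, K2/[H⁺] = 10^-0.82 = 0.15136
α₁ = 1/(1 + 0.0056234 + 0.15136) = 1/1.1570 = 0.8643; α₂ = α₁·K2/[H⁺] = 0.1308
α₁ + 2α₂ = 1.1260
DIC = CA / (α₁ + 2α₂) = 2.35 / 1.1260 = 2.09 mmol/kg

DIC = 2.09 mmol/kg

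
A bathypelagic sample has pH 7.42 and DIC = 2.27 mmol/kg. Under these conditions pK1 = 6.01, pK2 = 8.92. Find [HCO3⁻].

[HCO3⁻] = 2.12 mmol/kg

α₁ = 1 / (1 + [H⁺]/K1 + K2/[H⁺]) = 1 / (1 + 10^-1.41 + 10^-1.50)
   = 1 / (1 + 0.038905 + 0.031623) = 1/1.0705 = 0.9341
[HCO3⁻] = α₁ × DIC = 0.9341 × 2.27 = 2.12 mmol/kg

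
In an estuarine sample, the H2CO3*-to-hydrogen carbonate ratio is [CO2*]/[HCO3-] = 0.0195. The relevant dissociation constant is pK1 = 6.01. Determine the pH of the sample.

pH = 7.72

From K1 = [H⁺][HCO3-]/[CO2*]:  pH = pK1 − log₁₀([CO2*]/[HCO3-])
log₁₀(0.0195) = -1.710
pH = 6.01 − (-1.710) = 7.72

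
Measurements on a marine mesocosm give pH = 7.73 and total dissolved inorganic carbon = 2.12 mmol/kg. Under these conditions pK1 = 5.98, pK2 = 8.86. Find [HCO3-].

α₁ = 1 / (1 + [H⁺]/K1 + K2/[H⁺]) = 1 / (1 + 10^-1.75 + 10^-1.13)
   = 1 / (1 + 0.017783 + 0.074131) = 1/1.0919 = 0.9158
[HCO3⁻] = α₁ × DIC = 0.9158 × 2.12 = 1.94 mmol/kg

[HCO3⁻] = 1.94 mmol/kg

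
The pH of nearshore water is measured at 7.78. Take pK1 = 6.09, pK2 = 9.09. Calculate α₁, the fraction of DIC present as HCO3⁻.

α₁ = 1 / (1 + [H⁺]/K1 + K2/[H⁺]) = 1 / (1 + 10^-1.69 + 10^-1.31)
   = 1 / (1 + 0.020417 + 0.048978) = 1/1.0694 = 0.9351

α₁ = 0.935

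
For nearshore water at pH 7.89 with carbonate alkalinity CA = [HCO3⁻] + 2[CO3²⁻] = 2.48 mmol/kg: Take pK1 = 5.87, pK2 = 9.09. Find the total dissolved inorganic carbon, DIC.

CA = [HCO3⁻] + 2[CO3²⁻] = (α₁ + 2α₂)·DIC
At pH 7.89: [H⁺]/K1 = 10^-2.02 = 0.0095499, K2/[H⁺] = 10^-1.20 = 0.063096
α₁ = 1/(1 + 0.0095499 + 0.063096) = 1/1.0726 = 0.9323; α₂ = α₁·K2/[H⁺] = 0.05882
α₁ + 2α₂ = 1.0499
DIC = CA / (α₁ + 2α₂) = 2.48 / 1.0499 = 2.36 mmol/kg

DIC = 2.36 mmol/kg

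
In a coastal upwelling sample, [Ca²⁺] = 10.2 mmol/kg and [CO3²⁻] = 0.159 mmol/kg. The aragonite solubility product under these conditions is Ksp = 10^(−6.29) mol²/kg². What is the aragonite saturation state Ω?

Ω = 3.16

Ksp = 10^(−6.29) = 5.129×10^-7
Ω = [Ca²⁺][CO3²⁻]/Ksp = (10.2×10^-3)(0.159×10^-3) / 5.129×10^-7 = 3.16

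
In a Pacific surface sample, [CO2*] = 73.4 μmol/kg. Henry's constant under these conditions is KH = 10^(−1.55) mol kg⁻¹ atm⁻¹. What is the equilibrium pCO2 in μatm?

KH = 10^(−1.55) = 2.818×10^-2 mol kg⁻¹ atm⁻¹
pCO2 = [CO2*]/KH = 73.4×10^-6 / 2.818×10^-2 = 2.60×10^-3 atm = 2600 μatm

pCO2 = 2600 μatm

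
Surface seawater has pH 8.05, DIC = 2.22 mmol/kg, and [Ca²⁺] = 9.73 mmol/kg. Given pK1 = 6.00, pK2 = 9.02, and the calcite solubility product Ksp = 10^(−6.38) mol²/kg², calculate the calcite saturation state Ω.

Ω = 4.97

α₂ = 1 / (1 + [H⁺]/K2 + [H⁺]²/(K1K2)) = 1 / (1 + 10^+0.97 + 10^-1.08)
   = 1 / (1 + 9.3325 + 0.083176) = 1/10.416 = 0.09601
[CO3²⁻] = α₂ × DIC = 0.09601 × 2.22 = 0.2131 mmol/kg
Ksp = 10^(−6.38) = 4.169×10^-7
Ω = [Ca²⁺][CO3²⁻]/Ksp = (9.73×10^-3)(2.131×10^-4) / 4.169×10^-7 = 4.97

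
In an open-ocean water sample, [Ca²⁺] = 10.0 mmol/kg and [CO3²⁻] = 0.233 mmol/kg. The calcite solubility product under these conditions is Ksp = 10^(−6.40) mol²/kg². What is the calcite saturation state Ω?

Ksp = 10^(−6.40) = 3.981×10^-7
Ω = [Ca²⁺][CO3²⁻]/Ksp = (10.0×10^-3)(0.233×10^-3) / 3.981×10^-7 = 5.85

Ω = 5.85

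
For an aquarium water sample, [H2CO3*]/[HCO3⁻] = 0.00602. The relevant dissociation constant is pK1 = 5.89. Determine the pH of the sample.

From K1 = [H⁺][HCO3⁻]/[H2CO3*]:  pH = pK1 − log₁₀([H2CO3*]/[HCO3⁻])
log₁₀(0.00602) = -2.220
pH = 5.89 − (-2.220) = 8.11

pH = 8.11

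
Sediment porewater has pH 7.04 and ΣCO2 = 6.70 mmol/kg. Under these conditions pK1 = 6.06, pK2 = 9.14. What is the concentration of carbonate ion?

α₂ = 1 / (1 + [H⁺]/K2 + [H⁺]²/(K1K2)) = 1 / (1 + 10^+2.10 + 10^+1.12)
   = 1 / (1 + 125.89 + 13.183) = 1/140.08 = 0.007139
[CO3²⁻] = α₂ × DIC = 0.007139 × 6.70 = 0.0478 mmol/kg

[CO3²⁻] = 0.0478 mmol/kg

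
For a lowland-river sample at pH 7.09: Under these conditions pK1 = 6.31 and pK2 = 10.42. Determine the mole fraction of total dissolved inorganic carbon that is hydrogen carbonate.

α₁ = 1 / (1 + [H⁺]/K1 + K2/[H⁺]) = 1 / (1 + 10^-0.78 + 10^-3.33)
   = 1 / (1 + 0.16596 + 0.00046774) = 1/1.1664 = 0.8573

α₁ = 0.857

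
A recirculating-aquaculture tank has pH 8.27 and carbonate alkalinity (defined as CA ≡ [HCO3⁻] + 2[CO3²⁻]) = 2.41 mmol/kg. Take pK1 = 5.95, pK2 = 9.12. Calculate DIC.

CA = [HCO3⁻] + 2[CO3²⁻] = (α₁ + 2α₂)·DIC
At pH 8.27: [H⁺]/K1 = 10^-2.32 = 0.0047863, K2/[H⁺] = 10^-0.85 = 0.14125
α₁ = 1/(1 + 0.0047863 + 0.14125) = 1/1.1460 = 0.8726; α₂ = α₁·K2/[H⁺] = 0.1233
α₁ + 2α₂ = 1.1191
DIC = CA / (α₁ + 2α₂) = 2.41 / 1.1191 = 2.15 mmol/kg

DIC = 2.15 mmol/kg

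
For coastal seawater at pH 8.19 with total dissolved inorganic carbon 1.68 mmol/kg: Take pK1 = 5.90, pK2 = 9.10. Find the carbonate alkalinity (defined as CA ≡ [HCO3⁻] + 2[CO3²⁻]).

CA = [HCO3⁻] + 2[CO3²⁻] = (α₁ + 2α₂)·DIC
At pH 8.19: [H⁺]/K1 = 10^-2.29 = 0.0051286, K2/[H⁺] = 10^-0.91 = 0.12303
α₁ = 1/(1 + 0.0051286 + 0.12303) = 1/1.1282 = 0.8864; α₂ = α₁·K2/[H⁺] = 0.1091
α₁ + 2α₂ = 1.1045
CA = 1.1045 × 1.68 = 1.86 mmol/kg

CA = 1.86 mmol/kg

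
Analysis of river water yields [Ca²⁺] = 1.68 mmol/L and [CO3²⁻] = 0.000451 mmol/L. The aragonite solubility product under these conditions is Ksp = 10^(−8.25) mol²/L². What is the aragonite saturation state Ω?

Ksp = 10^(−8.25) = 5.623×10^-9
Ω = [Ca²⁺][CO3²⁻]/Ksp = (1.68×10^-3)(0.000451×10^-3) / 5.623×10^-9 = 0.135

Ω = 0.135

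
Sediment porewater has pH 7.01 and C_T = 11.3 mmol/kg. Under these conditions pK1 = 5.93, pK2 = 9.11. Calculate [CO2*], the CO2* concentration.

α₀ = 1 / (1 + K1/[H⁺] + K1K2/[H⁺]²) = 1 / (1 + 10^+1.08 + 10^-1.02)
   = 1 / (1 + 12.023 + 0.095499) = 1/13.118 = 0.07623
[CO2*] = α₀ × DIC = 0.07623 × 11.3 = 0.861 mmol/kg

[CO2*] = 0.861 mmol/kg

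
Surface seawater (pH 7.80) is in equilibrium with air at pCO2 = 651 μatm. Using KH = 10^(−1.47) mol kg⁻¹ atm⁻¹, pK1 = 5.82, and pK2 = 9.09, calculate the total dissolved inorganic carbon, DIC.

DIC = 2.24 mmol/kg

[CO2*] = KH · pCO2 = 10^(−1.47) × 651×10^-6 = 2.206×10^-5 mol/kg
α₀ = 1/(1 + K1/[H⁺] + K1K2/[H⁺]²) = 1/(1 + 10^+1.98 + 10^+0.69) = 0.009862
DIC = [CO2*]/α₀ = 2.206×10^-5 / 0.009862 = 2.24 mmol/kg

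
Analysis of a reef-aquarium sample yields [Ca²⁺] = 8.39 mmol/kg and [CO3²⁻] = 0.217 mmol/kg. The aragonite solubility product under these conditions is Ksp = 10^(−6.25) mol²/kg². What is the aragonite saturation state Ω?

Ksp = 10^(−6.25) = 5.623×10^-7
Ω = [Ca²⁺][CO3²⁻]/Ksp = (8.39×10^-3)(0.217×10^-3) / 5.623×10^-7 = 3.24

Ω = 3.24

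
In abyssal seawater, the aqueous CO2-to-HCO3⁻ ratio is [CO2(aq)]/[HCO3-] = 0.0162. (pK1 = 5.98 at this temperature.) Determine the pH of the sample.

From K1 = [H⁺][HCO3-]/[CO2(aq)]:  pH = pK1 − log₁₀([CO2(aq)]/[HCO3-])
log₁₀(0.0162) = -1.790
pH = 5.98 − (-1.790) = 7.77

pH = 7.77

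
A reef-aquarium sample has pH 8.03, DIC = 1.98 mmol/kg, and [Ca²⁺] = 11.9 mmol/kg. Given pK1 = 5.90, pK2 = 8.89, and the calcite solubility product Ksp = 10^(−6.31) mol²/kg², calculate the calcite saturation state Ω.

Ω = 5.80

α₂ = 1 / (1 + [H⁺]/K2 + [H⁺]²/(K1K2)) = 1 / (1 + 10^+0.86 + 10^-1.27)
   = 1 / (1 + 7.2444 + 0.053703) = 1/8.2981 = 0.1205
[CO3²⁻] = α₂ × DIC = 0.1205 × 1.98 = 0.2386 mmol/kg
Ksp = 10^(−6.31) = 4.898×10^-7
Ω = [Ca²⁺][CO3²⁻]/Ksp = (11.9×10^-3)(2.386×10^-4) / 4.898×10^-7 = 5.80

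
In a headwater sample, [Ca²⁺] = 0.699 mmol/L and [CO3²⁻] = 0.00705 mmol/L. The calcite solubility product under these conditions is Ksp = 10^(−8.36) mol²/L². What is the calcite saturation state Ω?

Ω = 1.13

Ksp = 10^(−8.36) = 4.365×10^-9
Ω = [Ca²⁺][CO3²⁻]/Ksp = (0.699×10^-3)(0.00705×10^-3) / 4.365×10^-9 = 1.13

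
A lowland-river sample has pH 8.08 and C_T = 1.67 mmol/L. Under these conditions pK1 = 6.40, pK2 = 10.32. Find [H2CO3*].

α₀ = 1 / (1 + K1/[H⁺] + K1K2/[H⁺]²) = 1 / (1 + 10^+1.68 + 10^-0.56)
   = 1 / (1 + 47.863 + 0.27542) = 1/49.138 = 0.02035
[CO2*] = α₀ × DIC = 0.02035 × 1.67 = 0.0340 mmol/L

[CO2*] = 0.0340 mmol/L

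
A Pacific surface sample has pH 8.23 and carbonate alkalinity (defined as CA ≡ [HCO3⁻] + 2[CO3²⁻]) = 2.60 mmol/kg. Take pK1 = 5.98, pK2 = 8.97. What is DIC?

CA = [HCO3⁻] + 2[CO3²⁻] = (α₁ + 2α₂)·DIC
At pH 8.23: [H⁺]/K1 = 10^-2.25 = 0.0056234, K2/[H⁺] = 10^-0.74 = 0.18197
α₁ = 1/(1 + 0.0056234 + 0.18197) = 1/1.1876 = 0.8420; α₂ = α₁·K2/[H⁺] = 0.1532
α₁ + 2α₂ = 1.1485
DIC = CA / (α₁ + 2α₂) = 2.60 / 1.1485 = 2.26 mmol/kg

DIC = 2.26 mmol/kg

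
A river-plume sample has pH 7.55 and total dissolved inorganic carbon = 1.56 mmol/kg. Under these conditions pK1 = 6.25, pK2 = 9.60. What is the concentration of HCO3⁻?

α₁ = 1 / (1 + [H⁺]/K1 + K2/[H⁺]) = 1 / (1 + 10^-1.30 + 10^-2.05)
   = 1 / (1 + 0.050119 + 0.0089125) = 1/1.0590 = 0.9443
[HCO3⁻] = α₁ × DIC = 0.9443 × 1.56 = 1.47 mmol/kg

[HCO3⁻] = 1.47 mmol/kg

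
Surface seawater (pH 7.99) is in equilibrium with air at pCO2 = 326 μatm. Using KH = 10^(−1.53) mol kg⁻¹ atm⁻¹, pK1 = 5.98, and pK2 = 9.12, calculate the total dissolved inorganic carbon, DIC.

[CO2*] = KH · pCO2 = 10^(−1.53) × 326×10^-6 = 9.621×10^-6 mol/kg
α₀ = 1/(1 + K1/[H⁺] + K1K2/[H⁺]²) = 1/(1 + 10^+2.01 + 10^+0.88) = 0.009016
DIC = [CO2*]/α₀ = 9.621×10^-6 / 0.009016 = 1.07 mmol/kg

DIC = 1.07 mmol/kg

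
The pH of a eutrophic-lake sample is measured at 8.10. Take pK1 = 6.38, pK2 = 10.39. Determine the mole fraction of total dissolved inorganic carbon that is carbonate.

α₂ = 1 / (1 + [H⁺]/K2 + [H⁺]²/(K1K2)) = 1 / (1 + 10^+2.29 + 10^+0.57)
   = 1 / (1 + 194.98 + 3.7154) = 1/199.70 = 0.005008

α₂ = 0.00501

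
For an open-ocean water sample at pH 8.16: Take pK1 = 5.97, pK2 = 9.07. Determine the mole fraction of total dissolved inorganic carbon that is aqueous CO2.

α₀ = 1 / (1 + K1/[H⁺] + K1K2/[H⁺]²) = 1 / (1 + 10^+2.19 + 10^+1.28)
   = 1 / (1 + 154.88 + 19.055) = 1/174.94 = 0.005716

α₀ = 0.00572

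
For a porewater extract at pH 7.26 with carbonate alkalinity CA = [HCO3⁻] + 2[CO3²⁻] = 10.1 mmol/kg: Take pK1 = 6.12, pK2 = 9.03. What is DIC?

DIC = 10.6 mmol/kg

CA = [HCO3⁻] + 2[CO3²⁻] = (α₁ + 2α₂)·DIC
At pH 7.26: [H⁺]/K1 = 10^-1.14 = 0.072444, K2/[H⁺] = 10^-1.77 = 0.016982
α₁ = 1/(1 + 0.072444 + 0.016982) = 1/1.0894 = 0.9179; α₂ = α₁·K2/[H⁺] = 0.01559
α₁ + 2α₂ = 0.9491
DIC = CA / (α₁ + 2α₂) = 10.1 / 0.9491 = 10.6 mmol/kg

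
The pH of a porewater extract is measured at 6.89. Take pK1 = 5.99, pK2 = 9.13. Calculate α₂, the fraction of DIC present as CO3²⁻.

α₂ = 0.00508

α₂ = 1 / (1 + [H⁺]/K2 + [H⁺]²/(K1K2)) = 1 / (1 + 10^+2.24 + 10^+1.34)
   = 1 / (1 + 173.78 + 21.878) = 1/196.66 = 0.005085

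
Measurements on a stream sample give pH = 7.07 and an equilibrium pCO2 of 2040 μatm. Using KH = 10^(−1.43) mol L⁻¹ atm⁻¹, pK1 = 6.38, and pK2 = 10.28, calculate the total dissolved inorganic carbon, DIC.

[CO2*] = KH · pCO2 = 10^(−1.43) × 2040×10^-6 = 7.579×10^-5 mol/L
α₀ = 1/(1 + K1/[H⁺] + K1K2/[H⁺]²) = 1/(1 + 10^+0.69 + 10^-2.52) = 0.1695
DIC = [CO2*]/α₀ = 7.579×10^-5 / 0.1695 = 0.447 mmol/L

DIC = 0.447 mmol/L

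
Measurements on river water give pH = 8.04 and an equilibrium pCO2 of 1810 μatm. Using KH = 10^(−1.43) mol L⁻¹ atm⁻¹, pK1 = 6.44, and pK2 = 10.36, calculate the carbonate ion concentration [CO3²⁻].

[CO2*] = KH · pCO2 = 10^(−1.43) × 1810×10^-6 = 6.725×10^-5 mol/L
α₀ = 1/(1 + K1/[H⁺] + K1K2/[H⁺]²) = 1/(1 + 10^+1.60 + 10^-0.72) = 0.02439
DIC = [CO2*]/α₀ = 6.725×10^-5 / 0.02439 = 2.757 mmol/L
[CO3²⁻] = α₂·DIC; α₂ = 0.004647, so [CO3²⁻] = 0.004647 × 2.757 = 0.0128 mmol/L = 12.8 μmol/L

[CO3²⁻] = 12.8 μmol/L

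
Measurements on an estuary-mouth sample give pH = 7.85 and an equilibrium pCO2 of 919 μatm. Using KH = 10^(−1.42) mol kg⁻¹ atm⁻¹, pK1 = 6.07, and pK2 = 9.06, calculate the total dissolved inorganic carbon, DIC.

[CO2*] = KH · pCO2 = 10^(−1.42) × 919×10^-6 = 3.494×10^-5 mol/kg
α₀ = 1/(1 + K1/[H⁺] + K1K2/[H⁺]²) = 1/(1 + 10^+1.78 + 10^+0.57) = 0.01539
DIC = [CO2*]/α₀ = 3.494×10^-5 / 0.01539 = 2.27 mmol/kg

DIC = 2.27 mmol/kg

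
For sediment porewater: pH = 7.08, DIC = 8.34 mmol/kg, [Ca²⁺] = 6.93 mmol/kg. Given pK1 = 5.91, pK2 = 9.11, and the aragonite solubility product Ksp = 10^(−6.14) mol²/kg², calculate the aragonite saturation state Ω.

α₂ = 1 / (1 + [H⁺]/K2 + [H⁺]²/(K1K2)) = 1 / (1 + 10^+2.03 + 10^+0.86)
   = 1 / (1 + 107.15 + 7.2444) = 1/115.40 = 0.008666
[CO3²⁻] = α₂ × DIC = 0.008666 × 8.34 = 0.07227 mmol/kg
Ksp = 10^(−6.14) = 7.244×10^-7
Ω = [Ca²⁺][CO3²⁻]/Ksp = (6.93×10^-3)(7.227×10^-5) / 7.244×10^-7 = 0.691

Ω = 0.691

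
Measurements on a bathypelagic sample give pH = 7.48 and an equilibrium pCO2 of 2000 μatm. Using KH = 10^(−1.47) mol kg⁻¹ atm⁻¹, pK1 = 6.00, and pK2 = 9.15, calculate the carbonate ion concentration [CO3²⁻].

[CO3²⁻] = 0.0438 mmol/kg

[CO2*] = KH · pCO2 = 10^(−1.47) × 2000×10^-6 = 6.777×10^-5 mol/kg
α₀ = 1/(1 + K1/[H⁺] + K1K2/[H⁺]²) = 1/(1 + 10^+1.48 + 10^-0.19) = 0.03140
DIC = [CO2*]/α₀ = 6.777×10^-5 / 0.03140 = 2.158 mmol/kg
[CO3²⁻] = α₂·DIC; α₂ = 0.02027, so [CO3²⁻] = 0.02027 × 2.158 = 0.0438 mmol/kg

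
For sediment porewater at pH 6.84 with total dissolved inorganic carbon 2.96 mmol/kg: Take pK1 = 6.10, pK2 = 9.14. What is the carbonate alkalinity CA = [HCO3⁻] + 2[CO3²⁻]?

CA = [HCO3⁻] + 2[CO3²⁻] = (α₁ + 2α₂)·DIC
At pH 6.84: [H⁺]/K1 = 10^-0.74 = 0.18197, K2/[H⁺] = 10^-2.30 = 0.0050119
α₁ = 1/(1 + 0.18197 + 0.0050119) = 1/1.1870 = 0.8425; α₂ = α₁·K2/[H⁺] = 0.004222
α₁ + 2α₂ = 0.8509
CA = 0.8509 × 2.96 = 2.52 mmol/kg

CA = 2.52 mmol/kg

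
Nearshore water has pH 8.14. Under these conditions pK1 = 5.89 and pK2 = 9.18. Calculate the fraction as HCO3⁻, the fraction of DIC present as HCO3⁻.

α₁ = 0.912

α₁ = 1 / (1 + [H⁺]/K1 + K2/[H⁺]) = 1 / (1 + 10^-2.25 + 10^-1.04)
   = 1 / (1 + 0.0056234 + 0.091201) = 1/1.0968 = 0.9117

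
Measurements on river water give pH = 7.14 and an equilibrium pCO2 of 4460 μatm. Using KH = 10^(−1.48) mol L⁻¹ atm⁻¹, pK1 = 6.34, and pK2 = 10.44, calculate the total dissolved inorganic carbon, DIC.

[CO2*] = KH · pCO2 = 10^(−1.48) × 4460×10^-6 = 1.477×10^-4 mol/L
α₀ = 1/(1 + K1/[H⁺] + K1K2/[H⁺]²) = 1/(1 + 10^+0.80 + 10^-2.50) = 0.1367
DIC = [CO2*]/α₀ = 1.477×10^-4 / 0.1367 = 1.08 mmol/L

DIC = 1.08 mmol/L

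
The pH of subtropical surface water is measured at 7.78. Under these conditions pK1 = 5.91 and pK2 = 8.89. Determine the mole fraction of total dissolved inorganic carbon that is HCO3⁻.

α₁ = 1 / (1 + [H⁺]/K1 + K2/[H⁺]) = 1 / (1 + 10^-1.87 + 10^-1.11)
   = 1 / (1 + 0.013490 + 0.077625) = 1/1.0911 = 0.9165

α₁ = 0.916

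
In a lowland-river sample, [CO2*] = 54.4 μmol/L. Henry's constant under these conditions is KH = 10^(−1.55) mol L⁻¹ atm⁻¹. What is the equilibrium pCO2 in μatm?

pCO2 = 1930 μatm

KH = 10^(−1.55) = 2.818×10^-2 mol L⁻¹ atm⁻¹
pCO2 = [CO2*]/KH = 54.4×10^-6 / 2.818×10^-2 = 1.93×10^-3 atm = 1930 μatm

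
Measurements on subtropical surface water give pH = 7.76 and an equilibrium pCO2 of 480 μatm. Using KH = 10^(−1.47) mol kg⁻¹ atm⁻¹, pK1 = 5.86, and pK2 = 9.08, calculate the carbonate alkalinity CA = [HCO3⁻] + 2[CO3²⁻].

[CO2*] = KH · pCO2 = 10^(−1.47) × 480×10^-6 = 1.626×10^-5 mol/kg
α₀ = 1/(1 + K1/[H⁺] + K1K2/[H⁺]²) = 1/(1 + 10^+1.90 + 10^+0.58) = 0.01187
DIC = [CO2*]/α₀ = 1.626×10^-5 / 0.01187 = 1.370 mmol/kg
CA = (α₁ + 2α₂)·DIC = (0.9430 + 2×0.04513) × 1.370 = 1.42 mmol/kg

CA = 1.42 mmol/kg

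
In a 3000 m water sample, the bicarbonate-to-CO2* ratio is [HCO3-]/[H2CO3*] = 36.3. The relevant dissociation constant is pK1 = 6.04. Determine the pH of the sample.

pH = 7.60

From K1 = [H⁺][HCO3-]/[H2CO3*]:  pH = pK1 + log₁₀([HCO3-]/[H2CO3*])
log₁₀(36.3) = +1.560
pH = 6.04 + (+1.560) = 7.60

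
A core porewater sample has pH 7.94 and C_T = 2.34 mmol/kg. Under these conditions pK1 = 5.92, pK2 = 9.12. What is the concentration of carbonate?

[CO3²⁻] = 0.144 mmol/kg

α₂ = 1 / (1 + [H⁺]/K2 + [H⁺]²/(K1K2)) = 1 / (1 + 10^+1.18 + 10^-0.84)
   = 1 / (1 + 15.136 + 0.14454) = 1/16.280 = 0.06142
[CO3²⁻] = α₂ × DIC = 0.06142 × 2.34 = 0.144 mmol/kg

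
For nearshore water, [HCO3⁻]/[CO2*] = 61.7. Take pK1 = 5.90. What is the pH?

From K1 = [H⁺][HCO3⁻]/[CO2*]:  pH = pK1 + log₁₀([HCO3⁻]/[CO2*])
log₁₀(61.7) = +1.790
pH = 5.90 + (+1.790) = 7.69

pH = 7.69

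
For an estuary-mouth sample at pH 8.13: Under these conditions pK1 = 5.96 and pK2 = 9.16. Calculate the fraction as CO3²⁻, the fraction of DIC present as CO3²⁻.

α₂ = 0.0848

α₂ = 1 / (1 + [H⁺]/K2 + [H⁺]²/(K1K2)) = 1 / (1 + 10^+1.03 + 10^-1.14)
   = 1 / (1 + 10.715 + 0.072444) = 1/11.788 = 0.08483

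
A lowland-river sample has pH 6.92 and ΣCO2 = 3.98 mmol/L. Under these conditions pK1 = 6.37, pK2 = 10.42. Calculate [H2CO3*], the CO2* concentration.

α₀ = 1 / (1 + K1/[H⁺] + K1K2/[H⁺]²) = 1 / (1 + 10^+0.55 + 10^-2.95)
   = 1 / (1 + 3.5481 + 0.0011220) = 1/4.5493 = 0.2198
[CO2*] = α₀ × DIC = 0.2198 × 3.98 = 0.875 mmol/L

[CO2*] = 0.875 mmol/L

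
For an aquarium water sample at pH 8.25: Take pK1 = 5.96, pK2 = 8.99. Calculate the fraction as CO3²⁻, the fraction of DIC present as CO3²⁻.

α₂ = 1 / (1 + [H⁺]/K2 + [H⁺]²/(K1K2)) = 1 / (1 + 10^+0.74 + 10^-1.55)
   = 1 / (1 + 5.4954 + 0.028184) = 1/6.5236 = 0.1533

α₂ = 0.153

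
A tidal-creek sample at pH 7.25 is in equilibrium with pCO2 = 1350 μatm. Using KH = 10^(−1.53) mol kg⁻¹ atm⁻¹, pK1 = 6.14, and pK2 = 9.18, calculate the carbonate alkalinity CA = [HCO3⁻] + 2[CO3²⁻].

[CO2*] = KH · pCO2 = 10^(−1.53) × 1350×10^-6 = 3.984×10^-5 mol/kg
α₀ = 1/(1 + K1/[H⁺] + K1K2/[H⁺]²) = 1/(1 + 10^+1.11 + 10^-0.82) = 0.07126
DIC = [CO2*]/α₀ = 3.984×10^-5 / 0.07126 = 0.5591 mmol/kg
CA = (α₁ + 2α₂)·DIC = (0.9180 + 2×0.01079) × 0.5591 = 0.525 mmol/kg

CA = 0.525 mmol/kg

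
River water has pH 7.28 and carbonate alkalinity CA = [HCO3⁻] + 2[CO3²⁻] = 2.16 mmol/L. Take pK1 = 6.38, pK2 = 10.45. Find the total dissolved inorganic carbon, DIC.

CA = [HCO3⁻] + 2[CO3²⁻] = (α₁ + 2α₂)·DIC
At pH 7.28: [H⁺]/K1 = 10^-0.90 = 0.12589, K2/[H⁺] = 10^-3.17 = 0.00067608
α₁ = 1/(1 + 0.12589 + 0.00067608) = 1/1.1266 = 0.8877; α₂ = α₁·K2/[H⁺] = 0.0006001
α₁ + 2α₂ = 0.8889
DIC = CA / (α₁ + 2α₂) = 2.16 / 0.8889 = 2.43 mmol/L

DIC = 2.43 mmol/L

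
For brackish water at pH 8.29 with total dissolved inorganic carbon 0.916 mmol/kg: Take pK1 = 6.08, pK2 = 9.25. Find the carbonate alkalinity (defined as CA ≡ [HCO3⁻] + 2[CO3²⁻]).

CA = [HCO3⁻] + 2[CO3²⁻] = (α₁ + 2α₂)·DIC
At pH 8.29: [H⁺]/K1 = 10^-2.21 = 0.0061660, K2/[H⁺] = 10^-0.96 = 0.10965
α₁ = 1/(1 + 0.0061660 + 0.10965) = 1/1.1158 = 0.8962; α₂ = α₁·K2/[H⁺] = 0.09827
α₁ + 2α₂ = 1.0927
CA = 1.0927 × 0.916 = 1.00 mmol/kg

CA = 1.00 mmol/kg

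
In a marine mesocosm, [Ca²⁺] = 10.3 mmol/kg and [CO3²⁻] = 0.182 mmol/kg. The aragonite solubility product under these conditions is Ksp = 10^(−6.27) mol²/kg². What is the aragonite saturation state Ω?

Ω = 3.49

Ksp = 10^(−6.27) = 5.370×10^-7
Ω = [Ca²⁺][CO3²⁻]/Ksp = (10.3×10^-3)(0.182×10^-3) / 5.370×10^-7 = 3.49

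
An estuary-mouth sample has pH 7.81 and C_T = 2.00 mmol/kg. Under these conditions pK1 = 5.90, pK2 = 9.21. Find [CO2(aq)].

[CO2*] = 0.0234 mmol/kg

α₀ = 1 / (1 + K1/[H⁺] + K1K2/[H⁺]²) = 1 / (1 + 10^+1.91 + 10^+0.51)
   = 1 / (1 + 81.283 + 3.2359) = 1/85.519 = 0.01169
[CO2*] = α₀ × DIC = 0.01169 × 2.00 = 0.0234 mmol/kg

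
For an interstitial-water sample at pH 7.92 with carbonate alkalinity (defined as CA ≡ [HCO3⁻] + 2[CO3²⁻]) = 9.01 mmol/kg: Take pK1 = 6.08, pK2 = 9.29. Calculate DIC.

DIC = 8.78 mmol/kg

CA = [HCO3⁻] + 2[CO3²⁻] = (α₁ + 2α₂)·DIC
At pH 7.92: [H⁺]/K1 = 10^-1.84 = 0.014454, K2/[H⁺] = 10^-1.37 = 0.042658
α₁ = 1/(1 + 0.014454 + 0.042658) = 1/1.0571 = 0.9460; α₂ = α₁·K2/[H⁺] = 0.04035
α₁ + 2α₂ = 1.0267
DIC = CA / (α₁ + 2α₂) = 9.01 / 1.0267 = 8.78 mmol/kg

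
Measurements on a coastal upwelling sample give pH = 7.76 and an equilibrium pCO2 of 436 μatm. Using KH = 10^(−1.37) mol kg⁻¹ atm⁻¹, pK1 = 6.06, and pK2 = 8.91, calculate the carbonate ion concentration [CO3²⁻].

[CO2*] = KH · pCO2 = 10^(−1.37) × 436×10^-6 = 1.860×10^-5 mol/kg
α₀ = 1/(1 + K1/[H⁺] + K1K2/[H⁺]²) = 1/(1 + 10^+1.70 + 10^+0.55) = 0.01829
DIC = [CO2*]/α₀ = 1.860×10^-5 / 0.01829 = 1.017 mmol/kg
[CO3²⁻] = α₂·DIC; α₂ = 0.06490, so [CO3²⁻] = 0.06490 × 1.017 = 0.0660 mmol/kg

[CO3²⁻] = 0.0660 mmol/kg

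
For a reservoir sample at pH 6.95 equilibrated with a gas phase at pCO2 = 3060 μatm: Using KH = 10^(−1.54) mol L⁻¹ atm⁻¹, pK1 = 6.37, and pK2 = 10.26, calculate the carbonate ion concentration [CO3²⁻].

[CO2*] = KH · pCO2 = 10^(−1.54) × 3060×10^-6 = 8.825×10^-5 mol/L
α₀ = 1/(1 + K1/[H⁺] + K1K2/[H⁺]²) = 1/(1 + 10^+0.58 + 10^-2.73) = 0.2082
DIC = [CO2*]/α₀ = 8.825×10^-5 / 0.2082 = 0.4239 mmol/L
[CO3²⁻] = α₂·DIC; α₂ = 0.0003876, so [CO3²⁻] = 0.0003876 × 0.4239 = 0.000164 mmol/L = 0.164 μmol/L

[CO3²⁻] = 0.164 μmol/L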